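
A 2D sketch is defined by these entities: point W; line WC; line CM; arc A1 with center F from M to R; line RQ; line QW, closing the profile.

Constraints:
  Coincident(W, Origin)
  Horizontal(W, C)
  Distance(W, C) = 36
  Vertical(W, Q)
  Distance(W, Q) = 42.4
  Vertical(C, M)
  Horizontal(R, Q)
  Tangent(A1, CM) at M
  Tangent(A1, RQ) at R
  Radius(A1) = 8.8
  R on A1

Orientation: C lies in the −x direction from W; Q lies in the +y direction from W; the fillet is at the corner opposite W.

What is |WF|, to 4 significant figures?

43.23

W is at the origin; W and C share the same y with |WC| = 36.0 and C on the −x side, so C = (-36.00, 0.000). WQ is vertical with |WQ| = 42.4 and Q on the +y side, so Q = (0.000, 42.40). The virtual corner opposite W is at (-36.00, 42.40). The tangent condition forces FM to be normal to CM and since A1 is tangent to RQ there, FR ⟂ RQ, with radius 8.8, so the center F sits 8.8 in from both sides at F = (-27.20, 33.60). Then |WF| = |F − W| = 43.23.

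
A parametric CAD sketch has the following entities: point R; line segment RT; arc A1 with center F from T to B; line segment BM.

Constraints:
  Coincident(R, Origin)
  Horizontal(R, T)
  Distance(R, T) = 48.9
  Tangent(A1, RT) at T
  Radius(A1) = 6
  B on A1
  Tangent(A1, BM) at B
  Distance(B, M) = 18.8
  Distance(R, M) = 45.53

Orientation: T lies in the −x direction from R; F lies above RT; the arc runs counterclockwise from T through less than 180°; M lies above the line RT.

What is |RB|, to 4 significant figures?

43.29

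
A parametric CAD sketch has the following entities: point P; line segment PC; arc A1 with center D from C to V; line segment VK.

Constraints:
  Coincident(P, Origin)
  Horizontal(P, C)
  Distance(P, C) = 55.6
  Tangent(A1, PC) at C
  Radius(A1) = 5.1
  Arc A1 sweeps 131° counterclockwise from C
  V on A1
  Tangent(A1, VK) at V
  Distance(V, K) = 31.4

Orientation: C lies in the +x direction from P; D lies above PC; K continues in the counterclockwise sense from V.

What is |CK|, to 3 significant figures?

36.2

On A1, C sits at bearing -90° from D; a 131° counterclockwise sweep puts V at bearing 41°, so V = D + 5.1·(cos 41°, sin 41°) = (59.4, 8.45). Tangency of A1 to VK means the radius DV is perpendicular to VK, so VK runs along (−sin 41°, cos 41°); with |VK| = 31.4, K = (38.8, 32.1). Then |CK| = |K − C| = 36.2.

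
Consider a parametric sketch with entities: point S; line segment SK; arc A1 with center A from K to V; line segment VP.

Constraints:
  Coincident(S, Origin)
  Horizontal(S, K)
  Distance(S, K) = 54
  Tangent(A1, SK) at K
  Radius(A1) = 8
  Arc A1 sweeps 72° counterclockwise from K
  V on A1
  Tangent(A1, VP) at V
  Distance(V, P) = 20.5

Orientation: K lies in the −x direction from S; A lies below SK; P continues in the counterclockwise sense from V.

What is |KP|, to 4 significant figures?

28.65

On A1, K sits at bearing 90° from A; a 72° counterclockwise sweep puts V at bearing 162°, so V = A + 8.0·(cos 162°, sin 162°) = (-61.61, -5.528). Since A1 is tangent to VP there, AV ⟂ VP, so VP runs along (−sin 162°, cos 162°); with |VP| = 20.5, P = (-67.94, -25.02). Then |KP| = |P − K| = 28.65.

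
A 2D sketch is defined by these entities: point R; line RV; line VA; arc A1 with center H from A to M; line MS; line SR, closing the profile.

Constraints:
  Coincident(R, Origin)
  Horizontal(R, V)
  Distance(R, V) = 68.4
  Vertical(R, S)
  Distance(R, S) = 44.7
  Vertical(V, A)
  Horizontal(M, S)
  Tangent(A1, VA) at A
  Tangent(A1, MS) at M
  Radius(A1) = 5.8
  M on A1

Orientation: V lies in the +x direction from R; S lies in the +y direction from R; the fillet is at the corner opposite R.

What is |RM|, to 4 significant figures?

76.92

R is at the origin; RV is horizontal with |RV| = 68.4 and V on the +x side, so V = (68.40, 0.000). RS is vertical with |RS| = 44.7 and S on the +y side, so S = (0.000, 44.70). The virtual corner opposite R is at (68.40, 44.70). The tangent condition forces HA to be normal to VA and since A1 is tangent to MS there, HM ⟂ MS, with radius 5.8, so the center H sits 5.8 in from both sides at H = (62.60, 38.90). That places the tangent points at A = (68.40, 38.90) on VA and M = (62.60, 44.70) on MS. Then |RM| = |M − R| = 76.92.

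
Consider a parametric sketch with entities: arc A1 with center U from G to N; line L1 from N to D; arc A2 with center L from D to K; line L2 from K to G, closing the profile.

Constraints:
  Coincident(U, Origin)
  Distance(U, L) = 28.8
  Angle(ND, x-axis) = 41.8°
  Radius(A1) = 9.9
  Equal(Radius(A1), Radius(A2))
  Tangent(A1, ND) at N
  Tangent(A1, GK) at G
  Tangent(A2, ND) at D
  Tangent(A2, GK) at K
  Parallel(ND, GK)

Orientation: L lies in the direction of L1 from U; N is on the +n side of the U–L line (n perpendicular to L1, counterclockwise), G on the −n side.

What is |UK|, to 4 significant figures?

30.45

The slot axis is L1's direction at 41.8°, so u = (cos 41.8°, sin 41.8°) = (0.7455, 0.6665) and n = (−sin 41.8°, cos 41.8°) = (-0.6665, 0.7455). U is at the origin and L lies 28.8 along u from U, so L = 28.8·u = (21.47, 19.20). Tangency of A1 to both parallel lines with radius 9.9 puts N and G at U ± 9.9·n: N = (-6.599, 7.380), G = (6.599, -7.380). Equal radii place D and K the same way about L: D = L + 9.9·n = (14.87, 26.58), K = L − 9.9·n = (28.07, 11.82). Then |UK| = |K − U| = 30.45.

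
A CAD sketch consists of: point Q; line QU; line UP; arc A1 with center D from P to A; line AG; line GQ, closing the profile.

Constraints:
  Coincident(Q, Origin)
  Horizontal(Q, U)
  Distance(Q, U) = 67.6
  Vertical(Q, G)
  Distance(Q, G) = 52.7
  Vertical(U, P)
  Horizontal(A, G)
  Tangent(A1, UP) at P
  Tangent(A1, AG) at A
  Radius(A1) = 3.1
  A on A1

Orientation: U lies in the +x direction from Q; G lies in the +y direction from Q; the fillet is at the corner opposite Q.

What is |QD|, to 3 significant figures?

81.4

QG is vertical with |QG| = 52.7 and G on the +y side, so G = (0.00, 52.7). The virtual corner opposite Q is at (67.6, 52.7). Since A1 is tangent to UP there, DP ⟂ UP and the tangent condition forces DA to be normal to AG, with radius 3.1, so the center D sits 3.1 in from both sides at D = (64.5, 49.6). Then |QD| = |D − Q| = 81.4.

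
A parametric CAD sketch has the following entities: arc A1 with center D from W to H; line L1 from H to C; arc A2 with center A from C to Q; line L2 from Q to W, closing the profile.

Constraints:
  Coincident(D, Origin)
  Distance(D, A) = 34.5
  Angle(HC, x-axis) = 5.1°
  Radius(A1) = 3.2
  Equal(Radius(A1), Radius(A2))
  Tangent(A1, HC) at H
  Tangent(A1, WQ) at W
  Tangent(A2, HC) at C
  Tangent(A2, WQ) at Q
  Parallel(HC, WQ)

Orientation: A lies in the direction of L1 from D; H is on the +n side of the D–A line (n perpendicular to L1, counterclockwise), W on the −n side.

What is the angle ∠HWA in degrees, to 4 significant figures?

84.70°

The slot axis is L1's direction at 5.1°, so u = (cos 5.1°, sin 5.1°) = (0.9960, 0.08889) and n = (−sin 5.1°, cos 5.1°) = (-0.08889, 0.9960). D is at the origin and A lies 34.5 along u from D, so A = 34.5·u = (34.36, 3.067). Tangency of A1 to both parallel lines with radius 3.2 puts H and W at D ± 3.2·n: H = (-0.2845, 3.187), W = (0.2845, -3.187). Then cos ∠HWA = WH·WA / (|WH||WA|), giving 84.70°.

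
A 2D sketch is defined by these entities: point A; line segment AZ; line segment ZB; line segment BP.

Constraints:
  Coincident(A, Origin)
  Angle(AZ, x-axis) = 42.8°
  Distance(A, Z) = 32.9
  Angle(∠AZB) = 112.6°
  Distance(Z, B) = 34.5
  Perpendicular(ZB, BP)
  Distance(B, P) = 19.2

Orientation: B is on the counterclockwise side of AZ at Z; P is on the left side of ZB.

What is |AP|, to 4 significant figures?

48.45

A is at the origin; AZ runs at 42.8° with length 32.9, so Z = 32.9·(cos 42.8°, sin 42.8°) = (24.14, 22.35). ∠AZB = 112.6°, so ZB runs at 42.8° + (180° − 112.6°) = 110.2° from the x-axis; with |ZB| = 34.5, B = Z + 34.5·(cos 110.2°, sin 110.2°) = (12.23, 54.73). The perpendicularity gives BP at right angles to ZB; with |BP| = 19.2 on the left of ZB, P = B + 19.2·(-0.9385, -0.3453) = (-5.792, 48.10). Then |AP| = |P − A| = 48.45.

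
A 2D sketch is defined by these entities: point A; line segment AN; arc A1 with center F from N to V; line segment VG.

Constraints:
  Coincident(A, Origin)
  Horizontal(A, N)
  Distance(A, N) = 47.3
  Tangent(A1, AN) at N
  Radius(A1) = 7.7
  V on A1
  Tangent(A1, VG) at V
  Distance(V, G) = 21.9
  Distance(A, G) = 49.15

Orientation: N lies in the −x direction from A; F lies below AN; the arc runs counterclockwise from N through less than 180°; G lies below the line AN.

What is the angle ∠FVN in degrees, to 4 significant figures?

25.25°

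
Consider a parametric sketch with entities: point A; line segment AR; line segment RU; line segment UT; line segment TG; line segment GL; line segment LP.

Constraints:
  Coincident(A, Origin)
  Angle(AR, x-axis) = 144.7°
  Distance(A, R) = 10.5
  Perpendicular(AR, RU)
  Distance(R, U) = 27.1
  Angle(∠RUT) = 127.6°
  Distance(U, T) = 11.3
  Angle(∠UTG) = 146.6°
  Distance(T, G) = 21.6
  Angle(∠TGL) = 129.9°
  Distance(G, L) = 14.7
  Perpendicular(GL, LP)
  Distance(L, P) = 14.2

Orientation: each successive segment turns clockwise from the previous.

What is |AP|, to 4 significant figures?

25.10

A is at the origin; AR runs at 144.7° with length 10.5, so R = (-8.569, 6.068). The perpendicularity gives RU at right angles to AR, so RU runs at 54.70°; with |RU| = 27.1, U = (7.090, 28.18). ∠RUT = 127.6° gives UT at 2.300° from the x-axis; with |UT| = 11.3, T = (18.38, 28.64). ∠UTG = 146.6° gives TG at -31.10° from the x-axis; with |TG| = 21.6, G = (36.88, 17.48). ∠TGL = 129.9° gives GL at -81.20° from the x-axis; with |GL| = 14.7, L = (39.13, 2.954). GL is perpendicular to LP, so LP runs at -171.2°; with |LP| = 14.2, P = (25.09, 0.7818). Then |AP| = |P − A| = 25.10.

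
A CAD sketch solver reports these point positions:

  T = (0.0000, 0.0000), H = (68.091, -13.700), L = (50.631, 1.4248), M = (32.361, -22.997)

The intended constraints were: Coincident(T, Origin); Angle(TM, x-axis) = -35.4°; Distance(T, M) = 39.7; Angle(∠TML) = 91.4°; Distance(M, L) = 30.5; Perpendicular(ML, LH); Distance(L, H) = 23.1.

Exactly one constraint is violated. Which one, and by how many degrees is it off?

Perpendicular(ML, LH) — off by 4.10°.

T = (0.00, 0.00) ✓; TM at -35.40° ✓; |TM| = 39.70 ✓; ∠TML = 91.40° ✓; |ML| = 30.50 ✓; ∠(ML, LH) = 94.10° ✗; |LH| = 23.10 ✓.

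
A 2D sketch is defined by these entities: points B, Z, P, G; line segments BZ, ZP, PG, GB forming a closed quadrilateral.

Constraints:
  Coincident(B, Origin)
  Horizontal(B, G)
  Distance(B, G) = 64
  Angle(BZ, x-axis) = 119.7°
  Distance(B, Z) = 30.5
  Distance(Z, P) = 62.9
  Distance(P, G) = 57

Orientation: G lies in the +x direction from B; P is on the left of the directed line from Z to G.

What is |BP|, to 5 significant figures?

67.396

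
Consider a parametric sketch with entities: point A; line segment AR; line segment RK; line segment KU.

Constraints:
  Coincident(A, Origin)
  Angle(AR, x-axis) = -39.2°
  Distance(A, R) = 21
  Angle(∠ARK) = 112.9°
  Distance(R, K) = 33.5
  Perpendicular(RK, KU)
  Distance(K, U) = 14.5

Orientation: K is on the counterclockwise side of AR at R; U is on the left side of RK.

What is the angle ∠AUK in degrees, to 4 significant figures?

96.63°

∠ARK = 112.9°, so RK runs at -39.2° + (180° − 112.9°) = 27.90° from the x-axis; with |RK| = 33.5, K = R + 33.5·(cos 27.90°, sin 27.90°) = (45.88, 2.403). RK ⟂ KU; with |KU| = 14.5 on the left of RK, U = K + 14.5·(-0.4679, 0.8838) = (39.10, 15.22). Then cos ∠AUK = UA·UK / (|UA||UK|), giving 96.63°.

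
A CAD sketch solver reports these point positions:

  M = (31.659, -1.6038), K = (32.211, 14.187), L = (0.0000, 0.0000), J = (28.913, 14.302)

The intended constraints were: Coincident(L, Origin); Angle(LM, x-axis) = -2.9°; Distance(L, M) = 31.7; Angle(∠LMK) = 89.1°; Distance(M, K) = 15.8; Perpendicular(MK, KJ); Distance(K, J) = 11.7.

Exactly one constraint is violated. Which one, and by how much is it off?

Distance(K, J) = 11.7 — off by 8.40.

L = (0.00, 0.00) ✓; LM at -2.900° ✓; |LM| = 31.70 ✓; ∠LMK = 89.10° ✓; |MK| = 15.80 ✓; ∠(MK, KJ) = 90.01° ✓; |KJ| = 3.300 ✗.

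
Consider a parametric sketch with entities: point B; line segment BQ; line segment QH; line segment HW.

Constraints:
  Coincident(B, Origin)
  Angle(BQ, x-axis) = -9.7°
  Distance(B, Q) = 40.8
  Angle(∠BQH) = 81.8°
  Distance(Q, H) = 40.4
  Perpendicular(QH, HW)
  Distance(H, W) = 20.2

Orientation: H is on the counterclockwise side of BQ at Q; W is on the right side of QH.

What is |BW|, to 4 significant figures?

69.76

B is at the origin; BQ runs at -9.7° with length 40.8, so Q = 40.8·(cos -9.7°, sin -9.7°) = (40.22, -6.874). ∠BQH = 81.8°, so QH runs at -9.7° + (180° − 81.8°) = 88.50° from the x-axis; with |QH| = 40.4, H = Q + 40.4·(cos 88.50°, sin 88.50°) = (41.27, 33.51). QH is perpendicular to HW; with |HW| = 20.2 on the right of QH, W = H + 20.2·(0.9997, -0.02618) = (61.47, 32.98). Then |BW| = |W − B| = 69.76.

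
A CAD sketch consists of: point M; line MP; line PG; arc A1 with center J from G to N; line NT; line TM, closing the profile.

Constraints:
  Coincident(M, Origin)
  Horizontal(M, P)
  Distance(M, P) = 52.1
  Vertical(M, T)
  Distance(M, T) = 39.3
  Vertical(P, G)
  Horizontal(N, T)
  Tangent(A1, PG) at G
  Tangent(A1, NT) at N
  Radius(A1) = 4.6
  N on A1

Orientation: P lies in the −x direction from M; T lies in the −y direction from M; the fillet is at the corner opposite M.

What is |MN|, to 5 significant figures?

61.650

M is at the origin; MP is horizontal with |MP| = 52.1 and P on the −x side, so P = (-52.100, 0.0000). MT is vertical with |MT| = 39.3 and T on the −y side, so T = (0.0000, -39.300). The virtual corner opposite M is at (-52.100, -39.300). Since A1 is tangent to PG there, JG ⟂ PG and A1 meets NT tangentially, so JN is at right angles to NT, with radius 4.6, so the center J sits 4.6 in from both sides at J = (-47.500, -34.700). That places the tangent points at G = (-52.100, -34.700) on PG and N = (-47.500, -39.300) on NT. Then |MN| = |N − M| = 61.650.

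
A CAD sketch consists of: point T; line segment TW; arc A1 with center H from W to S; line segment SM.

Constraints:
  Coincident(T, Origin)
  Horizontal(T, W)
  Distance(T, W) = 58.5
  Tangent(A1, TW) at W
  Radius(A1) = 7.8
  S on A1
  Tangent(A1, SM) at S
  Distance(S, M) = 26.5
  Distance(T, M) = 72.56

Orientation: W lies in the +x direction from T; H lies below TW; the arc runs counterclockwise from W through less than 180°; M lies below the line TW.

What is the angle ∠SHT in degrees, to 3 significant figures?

34.6°

Checks: |HS| = 7.800 ✓; ∠(HS, SM) = 90.00° ✓; |SM| = 26.50 ✓; |TM| = 72.56 ✓.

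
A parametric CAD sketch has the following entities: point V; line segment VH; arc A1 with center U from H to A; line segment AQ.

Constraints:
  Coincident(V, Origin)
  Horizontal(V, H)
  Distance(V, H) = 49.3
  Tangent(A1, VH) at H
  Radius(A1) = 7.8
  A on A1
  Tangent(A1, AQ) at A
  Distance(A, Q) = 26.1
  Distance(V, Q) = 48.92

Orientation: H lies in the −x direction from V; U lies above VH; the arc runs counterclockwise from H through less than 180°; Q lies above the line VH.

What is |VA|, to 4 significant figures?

42.12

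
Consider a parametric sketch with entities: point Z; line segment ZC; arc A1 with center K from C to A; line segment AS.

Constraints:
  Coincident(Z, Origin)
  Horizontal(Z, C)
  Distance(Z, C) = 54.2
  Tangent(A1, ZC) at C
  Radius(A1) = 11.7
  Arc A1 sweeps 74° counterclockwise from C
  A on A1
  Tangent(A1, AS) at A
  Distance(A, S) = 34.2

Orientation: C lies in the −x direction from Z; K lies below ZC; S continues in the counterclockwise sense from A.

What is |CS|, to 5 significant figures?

46.230

Z is at the origin; Z and C share the same y with |ZC| = 54.2 and C on the −x side, so C = (-54.200, 0.0000). The tangent condition forces KC to be normal to ZC, so K = C + (0, -11.7) = (-54.200, -11.700). On A1, C sits at bearing 90° from K; a 74° counterclockwise sweep puts A at bearing 164°, so A = K + 11.7·(cos 164°, sin 164°) = (-65.447, -8.4750). The tangent condition forces KA to be normal to AS, so AS runs along (−sin 164°, cos 164°); with |AS| = 34.2, S = (-74.874, -41.350). Then |CS| = |S − C| = 46.230.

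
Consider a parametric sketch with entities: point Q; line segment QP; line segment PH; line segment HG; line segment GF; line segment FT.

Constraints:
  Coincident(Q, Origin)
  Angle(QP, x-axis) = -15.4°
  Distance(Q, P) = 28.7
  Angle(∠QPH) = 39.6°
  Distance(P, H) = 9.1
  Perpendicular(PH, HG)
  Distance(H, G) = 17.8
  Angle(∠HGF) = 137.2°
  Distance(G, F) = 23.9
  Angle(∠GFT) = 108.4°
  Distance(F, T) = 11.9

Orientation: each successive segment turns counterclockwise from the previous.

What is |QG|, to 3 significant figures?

13.0

Q is at the origin; QP runs at -15.4° with length 28.7, so P = (27.7, -7.62). ∠QPH = 39.6° gives PH at 125° from the x-axis; with |PH| = 9.1, H = (22.4, -0.167). PH ⟂ HG, so HG runs at -145°; with |HG| = 17.8, G = (7.87, -10.4). Then |QG| = |G − Q| = 13.0.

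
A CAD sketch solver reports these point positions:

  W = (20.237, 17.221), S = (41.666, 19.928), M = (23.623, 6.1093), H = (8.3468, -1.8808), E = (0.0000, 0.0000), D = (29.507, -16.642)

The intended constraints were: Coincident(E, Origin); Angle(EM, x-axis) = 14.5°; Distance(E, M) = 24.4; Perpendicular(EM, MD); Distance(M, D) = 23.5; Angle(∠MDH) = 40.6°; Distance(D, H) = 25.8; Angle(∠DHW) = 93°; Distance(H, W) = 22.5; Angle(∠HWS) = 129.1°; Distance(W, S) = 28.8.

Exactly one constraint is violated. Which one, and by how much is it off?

Distance(W, S) = 28.8 — off by 7.20.

E = (0.00, 0.00) ✓; EM at 14.50° ✓; |EM| = 24.40 ✓; ∠(EM, MD) = 90.00° ✓; |MD| = 23.50 ✓; ∠MDH = 40.60° ✓; |DH| = 25.80 ✓; ∠DHW = 93.00° ✓; |HW| = 22.50 ✓; ∠HWS = 129.1° ✓; |WS| = 21.60 ✗.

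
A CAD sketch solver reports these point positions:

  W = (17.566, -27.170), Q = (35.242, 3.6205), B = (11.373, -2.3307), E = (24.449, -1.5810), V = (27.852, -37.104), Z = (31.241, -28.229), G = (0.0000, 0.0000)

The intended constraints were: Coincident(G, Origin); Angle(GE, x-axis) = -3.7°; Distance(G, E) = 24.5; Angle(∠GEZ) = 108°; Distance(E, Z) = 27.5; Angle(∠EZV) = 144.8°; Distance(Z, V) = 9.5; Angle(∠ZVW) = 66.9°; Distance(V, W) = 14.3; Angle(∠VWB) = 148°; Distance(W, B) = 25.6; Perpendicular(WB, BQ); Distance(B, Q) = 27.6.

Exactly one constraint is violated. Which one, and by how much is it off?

Distance(B, Q) = 27.6 — off by 3.00.

G = (0.00, 0.00) ✓; GE at -3.700° ✓; |GE| = 24.50 ✓; ∠GEZ = 108.0° ✓; |EZ| = 27.50 ✓; ∠EZV = 144.8° ✓; |ZV| = 9.500 ✓; ∠ZVW = 66.90° ✓; |VW| = 14.30 ✓; ∠VWB = 148.0° ✓; |WB| = 25.60 ✓; ∠(WB, BQ) = 90.00° ✓; |BQ| = 24.60 ✗.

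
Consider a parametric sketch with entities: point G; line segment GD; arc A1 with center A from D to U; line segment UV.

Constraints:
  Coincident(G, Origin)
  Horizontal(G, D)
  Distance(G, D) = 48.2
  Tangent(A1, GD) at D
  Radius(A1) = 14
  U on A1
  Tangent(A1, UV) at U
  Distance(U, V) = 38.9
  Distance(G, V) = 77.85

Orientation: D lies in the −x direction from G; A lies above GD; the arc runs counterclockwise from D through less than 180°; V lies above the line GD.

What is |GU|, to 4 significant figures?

41.70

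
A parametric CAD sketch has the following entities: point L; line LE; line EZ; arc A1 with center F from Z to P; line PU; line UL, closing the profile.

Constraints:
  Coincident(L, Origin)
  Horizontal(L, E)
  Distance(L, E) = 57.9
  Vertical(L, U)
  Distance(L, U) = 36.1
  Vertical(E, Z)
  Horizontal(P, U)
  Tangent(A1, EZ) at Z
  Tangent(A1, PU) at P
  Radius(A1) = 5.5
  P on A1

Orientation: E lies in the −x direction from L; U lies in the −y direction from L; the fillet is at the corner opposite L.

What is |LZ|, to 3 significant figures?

65.5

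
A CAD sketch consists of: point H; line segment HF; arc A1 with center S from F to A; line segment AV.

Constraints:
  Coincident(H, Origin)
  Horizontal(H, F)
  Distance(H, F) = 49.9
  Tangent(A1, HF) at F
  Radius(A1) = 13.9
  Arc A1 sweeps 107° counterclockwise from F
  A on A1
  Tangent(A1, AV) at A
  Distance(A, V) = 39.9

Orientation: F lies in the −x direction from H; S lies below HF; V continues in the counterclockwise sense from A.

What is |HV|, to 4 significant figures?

76.19

On A1, F sits at bearing 90° from S; a 107° counterclockwise sweep puts A at bearing 197°, so A = S + 13.9·(cos 197°, sin 197°) = (-63.19, -17.96). A1 meets AV tangentially, so SA is at right angles to AV, so AV runs along (−sin 197°, cos 197°); with |AV| = 39.9, V = (-51.53, -56.12). Then |HV| = |V − H| = 76.19.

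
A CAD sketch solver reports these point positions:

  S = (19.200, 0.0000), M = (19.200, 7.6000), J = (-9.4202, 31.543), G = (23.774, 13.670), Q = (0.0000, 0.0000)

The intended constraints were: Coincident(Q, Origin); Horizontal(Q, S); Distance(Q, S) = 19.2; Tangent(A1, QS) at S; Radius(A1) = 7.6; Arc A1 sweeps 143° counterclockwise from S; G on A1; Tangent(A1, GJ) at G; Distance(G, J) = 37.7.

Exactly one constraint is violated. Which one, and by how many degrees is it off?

Tangent(A1, GJ) at G — off by 8.70°.

Q = (0.00, 0.00) ✓; Q.y = 0.00, S.y = 0.00 ✓; |QS| = 19.20 ✓; ∠(MS, SQ) = 90.00° ✓; |MS| = 7.600 ✓; bearing(M→G) − bearing(M→S) = 143.0° ✓; |MG| = 7.600 ✓; ∠(MG, GJ) = 81.30° ✗; |GJ| = 37.70 ✓.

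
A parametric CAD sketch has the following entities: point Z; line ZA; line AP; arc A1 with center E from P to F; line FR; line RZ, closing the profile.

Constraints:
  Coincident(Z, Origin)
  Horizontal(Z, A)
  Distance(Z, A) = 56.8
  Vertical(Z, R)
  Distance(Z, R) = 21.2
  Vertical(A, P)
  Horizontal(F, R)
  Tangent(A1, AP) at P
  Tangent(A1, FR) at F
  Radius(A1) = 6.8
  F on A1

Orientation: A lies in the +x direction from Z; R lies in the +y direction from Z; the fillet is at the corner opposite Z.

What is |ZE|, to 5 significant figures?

52.032

Z and R share the same x with |ZR| = 21.2 and R on the +y side, so R = (0.0000, 21.200). The virtual corner opposite Z is at (56.800, 21.200). A1 meets AP tangentially, so EP is at right angles to AP and since A1 is tangent to FR there, EF ⟂ FR, with radius 6.8, so the center E sits 6.8 in from both sides at E = (50.000, 14.400). Then |ZE| = |E − Z| = 52.032.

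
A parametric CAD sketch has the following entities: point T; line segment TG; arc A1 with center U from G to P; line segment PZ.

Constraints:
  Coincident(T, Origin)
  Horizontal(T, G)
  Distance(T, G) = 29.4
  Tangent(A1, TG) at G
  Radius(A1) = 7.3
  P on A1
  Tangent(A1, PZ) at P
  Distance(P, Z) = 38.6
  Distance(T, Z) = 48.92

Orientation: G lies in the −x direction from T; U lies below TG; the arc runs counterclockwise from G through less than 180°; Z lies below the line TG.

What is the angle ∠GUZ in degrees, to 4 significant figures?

164.4°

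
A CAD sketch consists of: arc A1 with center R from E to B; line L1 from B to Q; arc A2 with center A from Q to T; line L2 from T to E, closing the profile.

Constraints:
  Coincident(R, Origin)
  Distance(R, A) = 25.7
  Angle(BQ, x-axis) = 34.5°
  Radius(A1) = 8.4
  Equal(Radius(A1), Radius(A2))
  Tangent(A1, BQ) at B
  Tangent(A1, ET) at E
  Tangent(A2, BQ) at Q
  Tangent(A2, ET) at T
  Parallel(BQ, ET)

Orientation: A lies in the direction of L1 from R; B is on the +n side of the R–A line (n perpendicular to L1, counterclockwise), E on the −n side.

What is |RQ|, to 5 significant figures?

27.038

Tangency of A1 to both parallel lines with radius 8.4 puts B and E at R ± 8.4·n: B = (-4.7578, 6.9227), E = (4.7578, -6.9227). Equal radii place Q and T the same way about A: Q = A + 8.4·n = (16.422, 21.479), T = A − 8.4·n = (25.938, 7.6340). Then |RQ| = |Q − R| = 27.038.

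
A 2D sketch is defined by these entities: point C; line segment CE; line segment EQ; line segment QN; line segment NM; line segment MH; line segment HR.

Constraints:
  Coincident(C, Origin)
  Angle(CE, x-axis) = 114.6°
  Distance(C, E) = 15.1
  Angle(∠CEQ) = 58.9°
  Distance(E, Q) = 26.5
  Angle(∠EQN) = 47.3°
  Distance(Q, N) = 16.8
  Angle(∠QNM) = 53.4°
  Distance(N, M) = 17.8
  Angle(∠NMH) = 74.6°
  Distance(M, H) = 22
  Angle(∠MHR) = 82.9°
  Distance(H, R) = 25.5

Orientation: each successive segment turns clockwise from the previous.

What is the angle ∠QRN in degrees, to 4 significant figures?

50.01°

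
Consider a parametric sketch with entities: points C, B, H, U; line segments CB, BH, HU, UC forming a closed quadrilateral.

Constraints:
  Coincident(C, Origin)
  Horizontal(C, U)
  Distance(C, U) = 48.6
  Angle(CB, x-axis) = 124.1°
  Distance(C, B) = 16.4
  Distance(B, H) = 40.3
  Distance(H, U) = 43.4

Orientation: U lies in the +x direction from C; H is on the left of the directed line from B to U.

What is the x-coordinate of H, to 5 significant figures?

24.314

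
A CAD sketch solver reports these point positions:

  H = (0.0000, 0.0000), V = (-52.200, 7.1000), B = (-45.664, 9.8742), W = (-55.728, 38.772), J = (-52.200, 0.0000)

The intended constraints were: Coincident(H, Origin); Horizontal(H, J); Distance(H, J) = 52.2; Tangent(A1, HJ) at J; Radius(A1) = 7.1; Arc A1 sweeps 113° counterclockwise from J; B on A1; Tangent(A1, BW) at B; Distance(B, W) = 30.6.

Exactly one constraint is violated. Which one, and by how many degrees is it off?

Tangent(A1, BW) at B — off by 3.80°.

H = (0.00, 0.00) ✓; H.y = 0.00, J.y = 0.00 ✓; |HJ| = 52.20 ✓; ∠(VJ, JH) = 90.00° ✓; |VJ| = 7.100 ✓; bearing(V→B) − bearing(V→J) = 113.0° ✓; |VB| = 7.100 ✓; ∠(VB, BW) = 93.80° ✗; |BW| = 30.60 ✓.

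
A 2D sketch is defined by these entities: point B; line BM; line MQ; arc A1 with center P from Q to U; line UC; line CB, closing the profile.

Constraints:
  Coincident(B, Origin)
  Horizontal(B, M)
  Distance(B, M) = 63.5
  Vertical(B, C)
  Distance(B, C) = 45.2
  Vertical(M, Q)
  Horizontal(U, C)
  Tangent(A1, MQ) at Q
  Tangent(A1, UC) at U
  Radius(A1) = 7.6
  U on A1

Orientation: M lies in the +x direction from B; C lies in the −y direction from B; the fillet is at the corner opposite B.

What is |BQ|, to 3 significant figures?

73.8

B is at the origin; B and M share the same y with |BM| = 63.5 and M on the +x side, so M = (63.5, 0.00). B and C share the same x with |BC| = 45.2 and C on the −y side, so C = (0.00, -45.2). The virtual corner opposite B is at (63.5, -45.2). Tangency of A1 to MQ means the radius PQ is perpendicular to MQ and since A1 is tangent to UC there, PU ⟂ UC, with radius 7.6, so the center P sits 7.6 in from both sides at P = (55.9, -37.6). That places the tangent points at Q = (63.5, -37.6) on MQ and U = (55.9, -45.2) on UC. Then |BQ| = |Q − B| = 73.8.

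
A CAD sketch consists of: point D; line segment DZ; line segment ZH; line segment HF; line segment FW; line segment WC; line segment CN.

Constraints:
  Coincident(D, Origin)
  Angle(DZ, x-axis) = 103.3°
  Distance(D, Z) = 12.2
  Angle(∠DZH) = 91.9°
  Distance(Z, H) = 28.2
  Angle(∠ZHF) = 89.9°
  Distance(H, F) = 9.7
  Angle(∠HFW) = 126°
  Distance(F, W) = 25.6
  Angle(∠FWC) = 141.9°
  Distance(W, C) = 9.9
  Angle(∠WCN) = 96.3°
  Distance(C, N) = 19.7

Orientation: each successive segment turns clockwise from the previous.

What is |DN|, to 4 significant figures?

8.266

D is at the origin; DZ runs at 103.3° with length 12.2, so Z = (-2.807, 11.87). ∠DZH = 91.9° gives ZH at 15.20° from the x-axis; with |ZH| = 28.2, H = (24.41, 19.27). ∠ZHF = 89.9° gives HF at -74.90° from the x-axis; with |HF| = 9.7, F = (26.93, 9.901). ∠HFW = 126.0° gives FW at -128.9° from the x-axis; with |FW| = 25.6, W = (10.86, -10.02). ∠FWC = 141.9° gives WC at -167.0° from the x-axis; with |WC| = 9.9, C = (1.212, -12.25). ∠WCN = 96.3° gives CN at 109.3° from the x-axis; with |CN| = 19.7, N = (-5.299, 6.344). Then |DN| = |N − D| = 8.266.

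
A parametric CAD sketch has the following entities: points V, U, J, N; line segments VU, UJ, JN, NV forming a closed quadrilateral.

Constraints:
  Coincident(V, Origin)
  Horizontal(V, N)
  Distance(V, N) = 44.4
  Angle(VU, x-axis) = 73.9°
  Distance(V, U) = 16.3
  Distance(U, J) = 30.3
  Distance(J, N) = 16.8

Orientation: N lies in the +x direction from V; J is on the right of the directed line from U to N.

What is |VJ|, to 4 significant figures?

28.19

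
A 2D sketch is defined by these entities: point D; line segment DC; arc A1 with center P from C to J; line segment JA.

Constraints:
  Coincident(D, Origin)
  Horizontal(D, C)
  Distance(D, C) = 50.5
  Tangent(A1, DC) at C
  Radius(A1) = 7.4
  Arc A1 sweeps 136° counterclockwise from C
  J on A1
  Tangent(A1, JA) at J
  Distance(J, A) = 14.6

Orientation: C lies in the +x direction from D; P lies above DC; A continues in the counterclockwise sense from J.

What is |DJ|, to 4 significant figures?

57.08

D is at the origin; DC is horizontal with |DC| = 50.5 and C on the +x side, so C = (50.50, 0.000). The tangent condition forces PC to be normal to DC, so P = C + (0, 7.4) = (50.50, 7.400). On A1, C sits at bearing -90° from P; a 136° counterclockwise sweep puts J at bearing 46°, so J = P + 7.4·(cos 46°, sin 46°) = (55.64, 12.72). Then |DJ| = |J − D| = 57.08.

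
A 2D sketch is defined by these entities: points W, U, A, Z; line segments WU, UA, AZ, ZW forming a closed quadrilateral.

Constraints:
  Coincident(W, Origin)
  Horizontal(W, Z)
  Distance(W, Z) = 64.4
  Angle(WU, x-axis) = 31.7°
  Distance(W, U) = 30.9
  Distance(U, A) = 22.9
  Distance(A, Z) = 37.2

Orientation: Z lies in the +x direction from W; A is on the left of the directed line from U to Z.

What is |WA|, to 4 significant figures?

53.66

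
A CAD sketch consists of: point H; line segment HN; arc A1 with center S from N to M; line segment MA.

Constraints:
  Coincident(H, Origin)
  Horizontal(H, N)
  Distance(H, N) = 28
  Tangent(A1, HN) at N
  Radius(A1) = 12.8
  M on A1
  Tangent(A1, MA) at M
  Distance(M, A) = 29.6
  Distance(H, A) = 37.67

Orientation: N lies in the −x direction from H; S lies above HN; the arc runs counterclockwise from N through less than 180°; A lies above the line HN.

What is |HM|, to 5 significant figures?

18.138

H is at the origin; H and N share the same y with |HN| = 28.0 and N on the −x side, so N = (-28.000, 0.0000). Tangency of A1 to HN means the radius SN is perpendicular to HN, so S = N + (0, 12.8) = (-28.000, 12.800). Since SM ⟂ MA (tangency), |SA| = √(12.8² + 29.6²) = 32.249 regardless of where M sits on A1. So A lies on both circle(H, 37.67) and circle(S, 32.249); the above-HN intersection is A = (-6.7524, 37.060). M is the foot of the tangent from A: M = (-15.815, 8.8812).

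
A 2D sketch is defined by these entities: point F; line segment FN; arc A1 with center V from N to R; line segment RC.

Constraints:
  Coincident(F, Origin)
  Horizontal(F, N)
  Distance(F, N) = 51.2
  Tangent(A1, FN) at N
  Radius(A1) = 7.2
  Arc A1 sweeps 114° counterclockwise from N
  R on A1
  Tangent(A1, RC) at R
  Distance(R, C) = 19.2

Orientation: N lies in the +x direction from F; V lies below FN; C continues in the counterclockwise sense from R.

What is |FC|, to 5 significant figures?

59.284

On A1, N sits at bearing 90° from V; a 114° counterclockwise sweep puts R at bearing 204°, so R = V + 7.2·(cos 204°, sin 204°) = (44.622, -10.129). The tangent condition forces VR to be normal to RC, so RC runs along (−sin 204°, cos 204°); with |RC| = 19.2, C = (52.432, -27.669). Then |FC| = |C − F| = 59.284.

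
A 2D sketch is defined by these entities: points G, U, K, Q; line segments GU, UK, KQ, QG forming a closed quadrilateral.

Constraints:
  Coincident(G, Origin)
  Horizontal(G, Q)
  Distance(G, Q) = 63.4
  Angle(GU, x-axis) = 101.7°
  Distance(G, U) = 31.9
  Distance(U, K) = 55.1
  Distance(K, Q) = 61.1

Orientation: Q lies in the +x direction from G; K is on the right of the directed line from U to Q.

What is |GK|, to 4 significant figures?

23.24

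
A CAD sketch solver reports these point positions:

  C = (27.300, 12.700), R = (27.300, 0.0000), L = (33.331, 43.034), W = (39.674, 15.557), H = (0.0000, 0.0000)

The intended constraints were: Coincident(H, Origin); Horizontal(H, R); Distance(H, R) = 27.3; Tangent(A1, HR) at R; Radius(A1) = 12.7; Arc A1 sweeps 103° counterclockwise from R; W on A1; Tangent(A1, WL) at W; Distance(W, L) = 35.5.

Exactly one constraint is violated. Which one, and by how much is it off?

Distance(W, L) = 35.5 — off by 7.30.

H = (0.00, 0.00) ✓; H.y = 0.00, R.y = 0.00 ✓; |HR| = 27.30 ✓; ∠(CR, RH) = 90.00° ✓; |CR| = 12.70 ✓; bearing(C→W) − bearing(C→R) = 103.0° ✓; |CW| = 12.70 ✓; ∠(CW, WL) = 90.00° ✓; |WL| = 28.20 ✗.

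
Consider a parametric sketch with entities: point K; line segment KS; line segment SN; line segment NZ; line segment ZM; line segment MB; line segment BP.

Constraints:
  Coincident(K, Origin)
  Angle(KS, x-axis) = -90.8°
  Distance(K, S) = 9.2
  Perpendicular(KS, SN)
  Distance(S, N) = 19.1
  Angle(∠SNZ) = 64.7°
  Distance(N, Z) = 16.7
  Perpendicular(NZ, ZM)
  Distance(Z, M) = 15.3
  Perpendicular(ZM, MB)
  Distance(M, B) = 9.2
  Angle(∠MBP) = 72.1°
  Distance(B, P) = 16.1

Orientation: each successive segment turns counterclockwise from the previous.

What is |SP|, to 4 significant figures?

17.81

ZM ⟂ MB, so MB runs at -65.50°; with |MB| = 9.2, B = (1.937, -8.986). ∠MBP = 72.1° gives BP at 42.40° from the x-axis; with |BP| = 16.1, P = (13.83, 1.870). Then |SP| = |P − S| = 17.81.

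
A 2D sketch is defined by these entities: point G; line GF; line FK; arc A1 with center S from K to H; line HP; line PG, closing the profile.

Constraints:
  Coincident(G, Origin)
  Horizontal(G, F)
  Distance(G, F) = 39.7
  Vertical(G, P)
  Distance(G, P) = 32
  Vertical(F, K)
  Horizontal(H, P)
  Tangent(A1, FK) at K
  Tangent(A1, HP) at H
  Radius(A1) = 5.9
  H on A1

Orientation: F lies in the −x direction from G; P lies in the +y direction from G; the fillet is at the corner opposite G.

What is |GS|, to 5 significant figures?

42.704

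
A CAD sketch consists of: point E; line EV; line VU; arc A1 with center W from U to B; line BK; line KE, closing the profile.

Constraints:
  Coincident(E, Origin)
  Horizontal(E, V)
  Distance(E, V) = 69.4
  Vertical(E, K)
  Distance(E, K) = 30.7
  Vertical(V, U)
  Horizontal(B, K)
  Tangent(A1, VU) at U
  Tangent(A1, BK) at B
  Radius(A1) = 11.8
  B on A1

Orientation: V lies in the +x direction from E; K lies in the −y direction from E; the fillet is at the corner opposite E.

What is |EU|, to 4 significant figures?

71.93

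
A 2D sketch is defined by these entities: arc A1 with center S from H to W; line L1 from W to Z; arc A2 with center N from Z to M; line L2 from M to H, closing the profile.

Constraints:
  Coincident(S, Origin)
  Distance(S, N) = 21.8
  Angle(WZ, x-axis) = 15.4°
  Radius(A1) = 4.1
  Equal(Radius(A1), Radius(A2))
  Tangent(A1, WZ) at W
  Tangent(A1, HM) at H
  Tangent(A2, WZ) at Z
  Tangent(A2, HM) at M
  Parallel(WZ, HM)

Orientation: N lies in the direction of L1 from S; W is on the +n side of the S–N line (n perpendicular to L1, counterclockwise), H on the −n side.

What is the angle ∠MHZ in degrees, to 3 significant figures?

20.6°

Tangency of A1 to both parallel lines with radius 4.1 puts W and H at S ± 4.1·n: W = (-1.09, 3.95), H = (1.09, -3.95). Equal radii place Z and M the same way about N: Z = N + 4.1·n = (19.9, 9.74), M = N − 4.1·n = (22.1, 1.84). Then cos ∠MHZ = HM·HZ / (|HM||HZ|), giving 20.6°.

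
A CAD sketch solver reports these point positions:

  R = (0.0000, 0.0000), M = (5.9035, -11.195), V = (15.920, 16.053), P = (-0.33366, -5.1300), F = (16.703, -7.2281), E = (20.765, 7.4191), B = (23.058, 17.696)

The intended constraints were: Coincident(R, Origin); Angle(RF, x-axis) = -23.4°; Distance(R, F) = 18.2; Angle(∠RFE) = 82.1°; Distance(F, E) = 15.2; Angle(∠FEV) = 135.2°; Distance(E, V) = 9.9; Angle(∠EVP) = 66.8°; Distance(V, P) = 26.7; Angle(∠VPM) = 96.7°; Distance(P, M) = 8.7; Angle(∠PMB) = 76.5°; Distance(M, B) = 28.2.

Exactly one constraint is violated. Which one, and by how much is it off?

Distance(M, B) = 28.2 — off by 5.40.

R = (0.00, 0.00) ✓; RF at -23.40° ✓; |RF| = 18.20 ✓; ∠RFE = 82.10° ✓; |FE| = 15.20 ✓; ∠FEV = 135.2° ✓; |EV| = 9.900 ✓; ∠EVP = 66.80° ✓; |VP| = 26.70 ✓; ∠VPM = 96.70° ✓; |PM| = 8.700 ✓; ∠PMB = 76.50° ✓; |MB| = 33.60 ✗.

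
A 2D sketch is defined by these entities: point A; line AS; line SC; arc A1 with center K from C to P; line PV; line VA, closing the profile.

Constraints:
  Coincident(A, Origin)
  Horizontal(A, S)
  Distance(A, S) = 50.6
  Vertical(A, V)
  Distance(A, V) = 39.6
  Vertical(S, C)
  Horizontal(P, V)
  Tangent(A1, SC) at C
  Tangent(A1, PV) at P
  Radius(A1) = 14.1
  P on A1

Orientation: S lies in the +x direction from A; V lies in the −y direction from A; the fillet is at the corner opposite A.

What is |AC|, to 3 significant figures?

56.7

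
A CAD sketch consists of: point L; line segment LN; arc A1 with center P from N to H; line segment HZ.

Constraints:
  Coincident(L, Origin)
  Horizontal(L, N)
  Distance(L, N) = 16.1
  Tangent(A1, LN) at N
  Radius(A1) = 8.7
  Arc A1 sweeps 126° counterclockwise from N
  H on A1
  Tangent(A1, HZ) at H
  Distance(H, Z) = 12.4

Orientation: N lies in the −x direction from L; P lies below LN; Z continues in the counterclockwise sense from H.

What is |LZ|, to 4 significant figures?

28.63

L is at the origin; LN is horizontal with |LN| = 16.1 and N on the −x side, so N = (-16.10, 0.000). The tangent condition forces PN to be normal to LN, so P = N + (0, -8.7) = (-16.10, -8.700). On A1, N sits at bearing 90° from P; a 126° counterclockwise sweep puts H at bearing 216°, so H = P + 8.7·(cos 216°, sin 216°) = (-23.14, -13.81). The tangent condition forces PH to be normal to HZ, so HZ runs along (−sin 216°, cos 216°); with |HZ| = 12.4, Z = (-15.85, -23.85). Then |LZ| = |Z − L| = 28.63.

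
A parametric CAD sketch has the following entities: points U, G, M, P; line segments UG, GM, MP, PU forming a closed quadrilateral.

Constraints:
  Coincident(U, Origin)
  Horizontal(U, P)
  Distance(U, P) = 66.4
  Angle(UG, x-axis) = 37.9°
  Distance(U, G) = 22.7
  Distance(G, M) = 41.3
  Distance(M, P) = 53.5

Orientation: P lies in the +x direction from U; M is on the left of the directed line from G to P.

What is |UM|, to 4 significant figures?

63.39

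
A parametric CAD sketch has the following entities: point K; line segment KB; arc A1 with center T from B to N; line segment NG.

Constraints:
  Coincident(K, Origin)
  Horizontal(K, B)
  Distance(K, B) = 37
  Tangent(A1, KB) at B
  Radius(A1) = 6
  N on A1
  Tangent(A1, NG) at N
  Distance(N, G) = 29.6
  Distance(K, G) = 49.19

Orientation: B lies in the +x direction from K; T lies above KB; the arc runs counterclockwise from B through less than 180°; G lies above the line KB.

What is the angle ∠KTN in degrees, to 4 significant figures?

171.1°

Checks: |TN| = 6.000 ✓; ∠(TN, NG) = 90.00° ✓; |NG| = 29.60 ✓; |KG| = 49.19 ✓.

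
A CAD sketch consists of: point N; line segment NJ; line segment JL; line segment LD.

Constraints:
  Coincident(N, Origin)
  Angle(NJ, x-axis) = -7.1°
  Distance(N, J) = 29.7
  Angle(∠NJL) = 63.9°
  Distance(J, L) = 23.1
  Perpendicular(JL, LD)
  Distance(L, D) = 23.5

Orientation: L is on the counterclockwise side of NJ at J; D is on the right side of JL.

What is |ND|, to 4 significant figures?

51.16

N is at the origin; NJ runs at -7.1° with length 29.7, so J = 29.7·(cos -7.1°, sin -7.1°) = (29.47, -3.671). ∠NJL = 63.9°, so JL runs at -7.1° + (180° − 63.9°) = 109.0° from the x-axis; with |JL| = 23.1, L = J + 23.1·(cos 109.0°, sin 109.0°) = (21.95, 18.17). JL ⟂ LD; with |LD| = 23.5 on the right of JL, D = L + 23.5·(0.9455, 0.3256) = (44.17, 25.82). Then |ND| = |D − N| = 51.16.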